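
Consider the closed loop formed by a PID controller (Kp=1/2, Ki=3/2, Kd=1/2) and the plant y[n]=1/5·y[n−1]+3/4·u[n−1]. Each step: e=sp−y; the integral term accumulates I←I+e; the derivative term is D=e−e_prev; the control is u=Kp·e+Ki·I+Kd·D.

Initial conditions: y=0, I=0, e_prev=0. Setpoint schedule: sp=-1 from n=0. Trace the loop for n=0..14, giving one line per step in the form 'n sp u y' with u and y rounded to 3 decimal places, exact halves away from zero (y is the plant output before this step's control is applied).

0 -1 -2.500 0.000
1 -1 1.188 -1.875
2 -1 -4.414 0.516
3 -1 3.815 -3.207
4 -1 -8.304 2.220
5 -1 9.590 -5.784
6 -1 -16.785 6.035
7 -1 22.114 -11.381
8 -1 -35.249 14.309
9 -1 49.343 -23.575
10 -1 -75.404 32.292
11 -1 108.558 -50.095
12 -1 -162.729 71.400
13 -1 237.335 -107.767
14 -1 -352.635 156.448

(exact arithmetic carried between steps; '≈' marks a value shown rounded to 6 d.p. or computed from one; I and e_prev carry over from the previous line; the table rounds u and y to 3 d.p., halves away from zero)
n=0: y=0, sp=-1, e=sp−y=-1; I=-1, D=e−e_prev=-1; u=1/2·(-1)+3/2·(-1)+1/2·(-1)=-2.5; next y=1/5·0+3/4·(-2.5)=-1.875
n=1: y=-1.875, sp=-1, e=sp−y=0.875; I=-0.125, D=e−e_prev=1.875; u=1/2·0.875+3/2·(-0.125)+1/2·1.875=1.1875; next y=1/5·(-1.875)+3/4·1.1875=0.515625
n=2: y=0.515625, sp=-1, e=sp−y=-1.515625; I=-1.640625, D=e−e_prev=-2.390625; u=1/2·(-1.515625)+3/2·(-1.640625)+1/2·(-2.390625)≈-4.414063; next y=1/5·0.515625+3/4·(-4.414063)≈-3.207422
n=3: y≈-3.207422, sp=-1, e=sp−y≈2.207422; I≈0.566797, D=e−e_prev≈3.723047; u=1/2·2.207422+3/2·0.566797+1/2·3.723047≈3.815430; next y=1/5·(-3.207422)+3/4·3.815430≈2.220088
n=4: y≈2.220088, sp=-1, e=sp−y≈-3.220088; I≈-2.653291, D=e−e_prev≈-5.427510; u=1/2·(-3.220088)+3/2·(-2.653291)+1/2·(-5.427510)≈-8.303735; next y=1/5·2.220088+3/4·(-8.303735)≈-5.783784
n=5: y≈-5.783784, sp=-1, e=sp−y≈4.783784; I≈2.130493, D=e−e_prev≈8.003872; u=1/2·4.783784+3/2·2.130493+1/2·8.003872≈9.589567; next y=1/5·(-5.783784)+3/4·9.589567≈6.035419
n=6: y≈6.035419, sp=-1, e=sp−y≈-7.035419; I≈-4.904926, D=e−e_prev≈-11.819203; u=1/2·(-7.035419)+3/2·(-4.904926)+1/2·(-11.819203)≈-16.784699; next y=1/5·6.035419+3/4·(-16.784699)≈-11.381441
n=7: y≈-11.381441, sp=-1, e=sp−y≈10.381441; I≈5.476515, D=e−e_prev≈17.416859; u=1/2·10.381441+3/2·5.476515+1/2·17.416859≈22.113922; next y=1/5·(-11.381441)+3/4·22.113922≈14.309154
n=8: y≈14.309154, sp=-1, e=sp−y≈-15.309154; I≈-9.832639, D=e−e_prev≈-25.690594; u=1/2·(-15.309154)+3/2·(-9.832639)+1/2·(-25.690594)≈-35.248832; next y=1/5·14.309154+3/4·(-35.248832)≈-23.574793
n=9: y≈-23.574793, sp=-1, e=sp−y≈22.574793; I≈12.742155, D=e−e_prev≈37.883947; u=1/2·22.574793+3/2·12.742155+1/2·37.883947≈49.342602; next y=1/5·(-23.574793)+3/4·49.342602≈32.291993
n=10: y≈32.291993, sp=-1, e=sp−y≈-33.291993; I≈-20.549838, D=e−e_prev≈-55.866786; u=1/2·(-33.291993)+3/2·(-20.549838)+1/2·(-55.866786)≈-75.404147; next y=1/5·32.291993+3/4·(-75.404147)≈-50.094712
n=11: y≈-50.094712, sp=-1, e=sp−y≈49.094712; I≈28.544873, D=e−e_prev≈82.386705; u=1/2·49.094712+3/2·28.544873+1/2·82.386705≈108.558018; next y=1/5·(-50.094712)+3/4·108.558018≈71.399571
n=12: y≈71.399571, sp=-1, e=sp−y≈-72.399571; I≈-43.854698, D=e−e_prev≈-121.494283; u=1/2·(-72.399571)+3/2·(-43.854698)+1/2·(-121.494283)≈-162.728974; next y=1/5·71.399571+3/4·(-162.728974)≈-107.766817
n=13: y≈-107.766817, sp=-1, e=sp−y≈106.766817; I≈62.912118, D=e−e_prev≈179.166388; u=1/2·106.766817+3/2·62.912118+1/2·179.166388≈237.334780; next y=1/5·(-107.766817)+3/4·237.334780≈156.447722
n=14: y≈156.447722, sp=-1, e=sp−y≈-157.447722; I≈-94.535603, D=e−e_prev≈-264.214538; u=1/2·(-157.447722)+3/2·(-94.535603)+1/2·(-264.214538)≈-352.634535; next y=1/5·156.447722+3/4·(-352.634535)≈-233.186357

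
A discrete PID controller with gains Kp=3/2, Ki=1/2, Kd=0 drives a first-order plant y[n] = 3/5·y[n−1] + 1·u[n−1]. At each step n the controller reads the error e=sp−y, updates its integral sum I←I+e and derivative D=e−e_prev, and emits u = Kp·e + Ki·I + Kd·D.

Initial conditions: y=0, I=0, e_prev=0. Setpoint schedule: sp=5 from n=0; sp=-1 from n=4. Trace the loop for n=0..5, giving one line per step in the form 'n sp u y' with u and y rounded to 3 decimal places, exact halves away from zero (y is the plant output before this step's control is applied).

0 5 10.000 0.000
1 5 -7.500 10.000
2 5 13.000 -1.500
3 5 -10.950 12.100
4 -1 5.080 -3.690
5 -1 -6.687 2.866

(exact arithmetic carried between steps; '≈' marks a value shown rounded to 6 d.p. or computed from one; I and e_prev carry over from the previous line; the table rounds u and y to 3 d.p., halves away from zero)
n=0: y=0, sp=5, e=sp−y=5; I=5, D=e−e_prev=5; u=3/2·5+1/2·5+0·5=10; next y=3/5·0+1·10=10
n=1: y=10, sp=5, e=sp−y=-5; I=0, D=e−e_prev=-10; u=3/2·(-5)+1/2·0+0·(-10)=-7.5; next y=3/5·10+1·(-7.5)=-1.5
n=2: y=-1.5, sp=5, e=sp−y=6.5; I=6.5, D=e−e_prev=11.5; u=3/2·6.5+1/2·6.5+0·11.5=13; next y=3/5·(-1.5)+1·13=12.1
n=3: y=12.1, sp=5, e=sp−y=-7.1; I=-0.6, D=e−e_prev=-13.6; u=3/2·(-7.1)+1/2·(-0.6)+0·(-13.6)=-10.95; next y=3/5·12.1+1·(-10.95)=-3.69
n=4: y=-3.69, sp=-1, e=sp−y=2.69; I=2.09, D=e−e_prev=9.79; u=3/2·2.69+1/2·2.09+0·9.79=5.08; next y=3/5·(-3.69)+1·5.08=2.866
n=5: y=2.866, sp=-1, e=sp−y=-3.866; I=-1.776, D=e−e_prev=-6.556; u=3/2·(-3.866)+1/2·(-1.776)+0·(-6.556)=-6.687; next y=3/5·2.866+1·(-6.687)=-4.9674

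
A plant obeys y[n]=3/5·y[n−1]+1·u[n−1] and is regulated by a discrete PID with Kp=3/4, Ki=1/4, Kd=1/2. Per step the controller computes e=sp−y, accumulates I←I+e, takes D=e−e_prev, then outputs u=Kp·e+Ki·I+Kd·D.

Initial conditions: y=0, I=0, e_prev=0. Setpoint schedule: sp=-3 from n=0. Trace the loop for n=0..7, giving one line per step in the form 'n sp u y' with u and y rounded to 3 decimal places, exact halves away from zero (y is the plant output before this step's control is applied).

(exact arithmetic carried between steps; '≈' marks a value shown rounded to 6 d.p. or computed from one; I and e_prev carry over from the previous line; the table rounds u and y to 3 d.p., halves away from zero)
n=0: y=0, sp=-3, e=sp−y=-3; I=-3, D=e−e_prev=-3; u=3/4·(-3)+1/4·(-3)+1/2·(-3)=-4.5; next y=3/5·0+1·(-4.5)=-4.5
n=1: y=-4.5, sp=-3, e=sp−y=1.5; I=-1.5, D=e−e_prev=4.5; u=3/4·1.5+1/4·(-1.5)+1/2·4.5=3; next y=3/5·(-4.5)+1·3=0.3
n=2: y=0.3, sp=-3, e=sp−y=-3.3; I=-4.8, D=e−e_prev=-4.8; u=3/4·(-3.3)+1/4·(-4.8)+1/2·(-4.8)=-6.075; next y=3/5·0.3+1·(-6.075)=-5.895
n=3: y=-5.895, sp=-3, e=sp−y=2.895; I=-1.905, D=e−e_prev=6.195; u=3/4·2.895+1/4·(-1.905)+1/2·6.195=4.7925; next y=3/5·(-5.895)+1·4.7925=1.2555
n=4: y=1.2555, sp=-3, e=sp−y=-4.2555; I=-6.1605, D=e−e_prev=-7.1505; u=3/4·(-4.2555)+1/4·(-6.1605)+1/2·(-7.1505)=-8.307; next y=3/5·1.2555+1·(-8.307)=-7.5537
n=5: y=-7.5537, sp=-3, e=sp−y=4.5537; I=-1.6068, D=e−e_prev=8.8092; u=3/4·4.5537+1/4·(-1.6068)+1/2·8.8092=7.418175; next y=3/5·(-7.5537)+1·7.418175=2.885955
n=6: y=2.885955, sp=-3, e=sp−y=-5.885955; I=-7.492755, D=e−e_prev=-10.439655; u=3/4·(-5.885955)+1/4·(-7.492755)+1/2·(-10.439655)≈-11.507483; next y=3/5·2.885955+1·(-11.507483)≈-9.775910
n=7: y≈-9.775910, sp=-3, e=sp−y≈6.775910; I≈-0.716846, D=e−e_prev≈12.661865; u=3/4·6.775910+1/4·(-0.716846)+1/2·12.661865≈11.233653; next y=3/5·(-9.775910)+1·11.233653≈5.368107

0 -3 -4.500 0.000
1 -3 3.000 -4.500
2 -3 -6.075 0.300
3 -3 4.793 -5.895
4 -3 -8.307 1.256
5 -3 7.418 -7.554
6 -3 -11.507 2.886
7 -3 11.234 -9.776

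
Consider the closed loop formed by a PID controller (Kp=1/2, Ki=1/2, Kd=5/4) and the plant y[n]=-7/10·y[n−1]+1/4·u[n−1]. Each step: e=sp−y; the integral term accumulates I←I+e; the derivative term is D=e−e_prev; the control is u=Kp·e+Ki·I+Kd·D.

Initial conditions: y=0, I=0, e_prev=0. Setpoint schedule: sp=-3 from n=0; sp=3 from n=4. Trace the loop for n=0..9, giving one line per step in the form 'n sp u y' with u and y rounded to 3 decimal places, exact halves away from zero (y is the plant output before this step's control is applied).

0 -3 -6.750 0.000
1 -3 -0.703 -1.688
2 -3 -9.528 1.005
3 -3 1.041 -3.086
4 3 -2.919 2.420
5 3 7.653 -2.424
6 3 -9.267 3.610
7 3 16.992 -4.844
8 3 -17.739 7.639
9 3 34.740 -9.782

(exact arithmetic carried between steps; '≈' marks a value shown rounded to 6 d.p. or computed from one; I and e_prev carry over from the previous line; the table rounds u and y to 3 d.p., halves away from zero)
n=0: y=0, sp=-3, e=sp−y=-3; I=-3, D=e−e_prev=-3; u=1/2·(-3)+1/2·(-3)+5/4·(-3)=-6.75; next y=-7/10·0+1/4·(-6.75)=-1.6875
n=1: y=-1.6875, sp=-3, e=sp−y=-1.3125; I=-4.3125, D=e−e_prev=1.6875; u=1/2·(-1.3125)+1/2·(-4.3125)+5/4·1.6875=-0.703125; next y=-7/10·(-1.6875)+1/4·(-0.703125)≈1.005469
n=2: y≈1.005469, sp=-3, e=sp−y≈-4.005469; I≈-8.317969, D=e−e_prev≈-2.692969; u=1/2·(-4.005469)+1/2·(-8.317969)+5/4·(-2.692969)≈-9.527930; next y=-7/10·1.005469+1/4·(-9.527930)≈-3.085811
n=3: y≈-3.085811, sp=-3, e=sp−y≈0.085811; I≈-8.232158, D=e−e_prev≈4.091279; u=1/2·0.085811+1/2·(-8.232158)+5/4·4.091279≈1.040925; next y=-7/10·(-3.085811)+1/4·1.040925≈2.420299
n=4: y≈2.420299, sp=3, e=sp−y≈0.579701; I≈-7.652457, D=e−e_prev≈0.493891; u=1/2·0.579701+1/2·(-7.652457)+5/4·0.493891≈-2.919014; next y=-7/10·2.420299+1/4·(-2.919014)≈-2.423963
n=5: y≈-2.423963, sp=3, e=sp−y≈5.423963; I≈-2.228494, D=e−e_prev≈4.844261; u=1/2·5.423963+1/2·(-2.228494)+5/4·4.844261≈7.653061; next y=-7/10·(-2.423963)+1/4·7.653061≈3.610039
n=6: y≈3.610039, sp=3, e=sp−y≈-0.610039; I≈-2.838533, D=e−e_prev≈-6.034002; u=1/2·(-0.610039)+1/2·(-2.838533)+5/4·(-6.034002)≈-9.266789; next y=-7/10·3.610039+1/4·(-9.266789)≈-4.843725
n=7: y≈-4.843725, sp=3, e=sp−y≈7.843725; I≈5.005191, D=e−e_prev≈8.453764; u=1/2·7.843725+1/2·5.005191+5/4·8.453764≈16.991662; next y=-7/10·(-4.843725)+1/4·16.991662≈7.638523
n=8: y≈7.638523, sp=3, e=sp−y≈-4.638523; I≈0.366668, D=e−e_prev≈-12.482247; u=1/2·(-4.638523)+1/2·0.366668+5/4·(-12.482247)≈-17.738736; next y=-7/10·7.638523+1/4·(-17.738736)≈-9.781650
n=9: y≈-9.781650, sp=3, e=sp−y≈12.781650; I≈13.148318, D=e−e_prev≈17.420173; u=1/2·12.781650+1/2·13.148318+5/4·17.420173≈34.740200; next y=-7/10·(-9.781650)+1/4·34.740200≈15.532205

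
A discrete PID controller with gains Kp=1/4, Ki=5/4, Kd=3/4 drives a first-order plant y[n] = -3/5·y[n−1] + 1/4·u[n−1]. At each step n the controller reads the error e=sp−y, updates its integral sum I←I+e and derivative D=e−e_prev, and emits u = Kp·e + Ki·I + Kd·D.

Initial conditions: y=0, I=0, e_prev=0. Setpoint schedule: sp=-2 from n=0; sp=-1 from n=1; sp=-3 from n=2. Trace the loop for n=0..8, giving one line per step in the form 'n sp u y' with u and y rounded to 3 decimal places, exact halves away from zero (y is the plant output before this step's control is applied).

(exact arithmetic carried between steps; '≈' marks a value shown rounded to 6 d.p. or computed from one; I and e_prev carry over from the previous line; the table rounds u and y to 3 d.p., halves away from zero)
n=0: y=0, sp=-2, e=sp−y=-2; I=-2, D=e−e_prev=-2; u=1/4·(-2)+5/4·(-2)+3/4·(-2)=-4.5; next y=-3/5·0+1/4·(-4.5)=-1.125
n=1: y=-1.125, sp=-1, e=sp−y=0.125; I=-1.875, D=e−e_prev=2.125; u=1/4·0.125+5/4·(-1.875)+3/4·2.125=-0.71875; next y=-3/5·(-1.125)+1/4·(-0.71875)≈0.495313
n=2: y≈0.495313, sp=-3, e=sp−y≈-3.495313; I≈-5.370313, D=e−e_prev≈-3.620313; u=1/4·(-3.495313)+5/4·(-5.370313)+3/4·(-3.620313)≈-10.301953; next y=-3/5·0.495313+1/4·(-10.301953)≈-2.872676
n=3: y≈-2.872676, sp=-3, e=sp−y≈-0.127324; I≈-5.497637, D=e−e_prev≈3.367988; u=1/4·(-0.127324)+5/4·(-5.497637)+3/4·3.367988≈-4.377886; next y=-3/5·(-2.872676)+1/4·(-4.377886)≈0.629134
n=4: y≈0.629134, sp=-3, e=sp−y≈-3.629134; I≈-9.126771, D=e−e_prev≈-3.501810; u=1/4·(-3.629134)+5/4·(-9.126771)+3/4·(-3.501810)≈-14.942104; next y=-3/5·0.629134+1/4·(-14.942104)≈-4.113006
n=5: y≈-4.113006, sp=-3, e=sp−y≈1.113006; I≈-8.013764, D=e−e_prev≈4.742141; u=1/4·1.113006+5/4·(-8.013764)+3/4·4.742141≈-6.182348; next y=-3/5·(-4.113006)+1/4·(-6.182348)≈0.922217
n=6: y≈0.922217, sp=-3, e=sp−y≈-3.922217; I≈-11.935981, D=e−e_prev≈-5.035223; u=1/4·(-3.922217)+5/4·(-11.935981)+3/4·(-5.035223)≈-19.676948; next y=-3/5·0.922217+1/4·(-19.676948)≈-5.472567
n=7: y≈-5.472567, sp=-3, e=sp−y≈2.472567; I≈-9.463414, D=e−e_prev≈6.394784; u=1/4·2.472567+5/4·(-9.463414)+3/4·6.394784≈-6.415038; next y=-3/5·(-5.472567)+1/4·(-6.415038)≈1.679781
n=8: y≈1.679781, sp=-3, e=sp−y≈-4.679781; I≈-14.143195, D=e−e_prev≈-7.152348; u=1/4·(-4.679781)+5/4·(-14.143195)+3/4·(-7.152348)≈-24.213200; next y=-3/5·1.679781+1/4·(-24.213200)≈-7.061168

0 -2 -4.500 0.000
1 -1 -0.719 -1.125
2 -3 -10.302 0.495
3 -3 -4.378 -2.873
4 -3 -14.942 0.629
5 -3 -6.182 -4.113
6 -3 -19.677 0.922
7 -3 -6.415 -5.473
8 -3 -24.213 1.680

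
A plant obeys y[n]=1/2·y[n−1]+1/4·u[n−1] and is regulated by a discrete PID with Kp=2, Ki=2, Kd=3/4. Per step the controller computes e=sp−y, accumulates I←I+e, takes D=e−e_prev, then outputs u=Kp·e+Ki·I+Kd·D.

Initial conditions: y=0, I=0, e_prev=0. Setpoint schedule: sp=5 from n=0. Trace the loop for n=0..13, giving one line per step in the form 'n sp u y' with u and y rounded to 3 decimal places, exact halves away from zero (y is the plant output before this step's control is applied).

0 5 23.750 0.000
1 5 1.797 5.938
2 5 16.343 3.418
3 5 6.328 5.795
4 5 12.769 4.479
5 5 8.299 5.432
6 5 11.195 4.791
7 5 9.216 5.194
8 5 10.522 4.901
9 5 9.645 5.081
10 5 10.232 4.952
11 5 9.842 5.034
12 5 10.104 4.977
13 5 9.930 5.015

(exact arithmetic carried between steps; '≈' marks a value shown rounded to 6 d.p. or computed from one; I and e_prev carry over from the previous line; the table rounds u and y to 3 d.p., halves away from zero)
n=0: y=0, sp=5, e=sp−y=5; I=5, D=e−e_prev=5; u=2·5+2·5+3/4·5=23.75; next y=1/2·0+1/4·23.75=5.9375
n=1: y=5.9375, sp=5, e=sp−y=-0.9375; I=4.0625, D=e−e_prev=-5.9375; u=2·(-0.9375)+2·4.0625+3/4·(-5.9375)=1.796875; next y=1/2·5.9375+1/4·1.796875≈3.417969
n=2: y≈3.417969, sp=5, e=sp−y≈1.582031; I≈5.644531, D=e−e_prev≈2.519531; u=2·1.582031+2·5.644531+3/4·2.519531≈16.342773; next y=1/2·3.417969+1/4·16.342773≈5.794678
n=3: y≈5.794678, sp=5, e=sp−y≈-0.794678; I≈4.849854, D=e−e_prev≈-2.376709; u=2·(-0.794678)+2·4.849854+3/4·(-2.376709)≈6.327820; next y=1/2·5.794678+1/4·6.327820≈4.479294
n=4: y≈4.479294, sp=5, e=sp−y≈0.520706; I≈5.370560, D=e−e_prev≈1.315384; u=2·0.520706+2·5.370560+3/4·1.315384≈12.769070; next y=1/2·4.479294+1/4·12.769070≈5.431914
n=5: y≈5.431914, sp=5, e=sp−y≈-0.431914; I≈4.938645, D=e−e_prev≈-0.952621; u=2·(-0.431914)+2·4.938645+3/4·(-0.952621)≈8.298997; next y=1/2·5.431914+1/4·8.298997≈4.790706
n=6: y≈4.790706, sp=5, e=sp−y≈0.209294; I≈5.147939, D=e−e_prev≈0.641208; u=2·0.209294+2·5.147939+3/4·0.641208≈11.195371; next y=1/2·4.790706+1/4·11.195371≈5.194196
n=7: y≈5.194196, sp=5, e=sp−y≈-0.194196; I≈4.953743, D=e−e_prev≈-0.403490; u=2·(-0.194196)+2·4.953743+3/4·(-0.403490)≈9.216477; next y=1/2·5.194196+1/4·9.216477≈4.901217
n=8: y≈4.901217, sp=5, e=sp−y≈0.098783; I≈5.052526, D=e−e_prev≈0.292979; u=2·0.098783+2·5.052526+3/4·0.292979≈10.522351; next y=1/2·4.901217+1/4·10.522351≈5.081196
n=9: y≈5.081196, sp=5, e=sp−y≈-0.081196; I≈4.971329, D=e−e_prev≈-0.179979; u=2·(-0.081196)+2·4.971329+3/4·(-0.179979)≈9.645281; next y=1/2·5.081196+1/4·9.645281≈4.951919
n=10: y≈4.951919, sp=5, e=sp−y≈0.048081; I≈5.019411, D=e−e_prev≈0.129278; u=2·0.048081+2·5.019411+3/4·0.129278≈10.231943; next y=1/2·4.951919+1/4·10.231943≈5.033945
n=11: y≈5.033945, sp=5, e=sp−y≈-0.033945; I≈4.985466, D=e−e_prev≈-0.082026; u=2·(-0.033945)+2·4.985466+3/4·(-0.082026)≈9.841522; next y=1/2·5.033945+1/4·9.841522≈4.977353
n=12: y≈4.977353, sp=5, e=sp−y≈0.022647; I≈5.008113, D=e−e_prev≈0.056592; u=2·0.022647+2·5.008113+3/4·0.056592≈10.103964; next y=1/2·4.977353+1/4·10.103964≈5.014667
n=13: y≈5.014667, sp=5, e=sp−y≈-0.014667; I≈4.993445, D=e−e_prev≈-0.037314; u=2·(-0.014667)+2·4.993445+3/4·(-0.037314)≈9.929570; next y=1/2·5.014667+1/4·9.929570≈4.989726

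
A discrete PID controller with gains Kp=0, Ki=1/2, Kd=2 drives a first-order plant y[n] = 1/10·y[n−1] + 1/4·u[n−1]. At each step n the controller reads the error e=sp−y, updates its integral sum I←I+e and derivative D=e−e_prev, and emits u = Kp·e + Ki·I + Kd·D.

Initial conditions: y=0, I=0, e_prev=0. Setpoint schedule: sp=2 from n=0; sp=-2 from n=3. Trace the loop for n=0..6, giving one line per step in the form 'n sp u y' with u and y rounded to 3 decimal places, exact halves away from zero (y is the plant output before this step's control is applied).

(exact arithmetic carried between steps; '≈' marks a value shown rounded to 6 d.p. or computed from one; I and e_prev carry over from the previous line; the table rounds u and y to 3 d.p., halves away from zero)
n=0: y=0, sp=2, e=sp−y=2; I=2, D=e−e_prev=2; u=0·2+1/2·2+2·2=5; next y=1/10·0+1/4·5=1.25
n=1: y=1.25, sp=2, e=sp−y=0.75; I=2.75, D=e−e_prev=-1.25; u=0·0.75+1/2·2.75+2·(-1.25)=-1.125; next y=1/10·1.25+1/4·(-1.125)=-0.15625
n=2: y=-0.15625, sp=2, e=sp−y=2.15625; I=4.90625, D=e−e_prev=1.40625; u=0·2.15625+1/2·4.90625+2·1.40625=5.265625; next y=1/10·(-0.15625)+1/4·5.265625≈1.300781
n=3: y≈1.300781, sp=-2, e=sp−y≈-3.300781; I≈1.605469, D=e−e_prev≈-5.457031; u=0·(-3.300781)+1/2·1.605469+2·(-5.457031)≈-10.111328; next y=1/10·1.300781+1/4·(-10.111328)≈-2.397754
n=4: y≈-2.397754, sp=-2, e=sp−y≈0.397754; I≈2.003223, D=e−e_prev≈3.698535; u=0·0.397754+1/2·2.003223+2·3.698535≈8.398682; next y=1/10·(-2.397754)+1/4·8.398682≈1.859895
n=5: y≈1.859895, sp=-2, e=sp−y≈-3.859895; I≈-1.856672, D=e−e_prev≈-4.257649; u=0·(-3.859895)+1/2·(-1.856672)+2·(-4.257649)≈-9.443634; next y=1/10·1.859895+1/4·(-9.443634)≈-2.174919
n=6: y≈-2.174919, sp=-2, e=sp−y≈0.174919; I≈-1.681753, D=e−e_prev≈4.034814; u=0·0.174919+1/2·(-1.681753)+2·4.034814≈7.228751; next y=1/10·(-2.174919)+1/4·7.228751≈1.589696

0 2 5.000 0.000
1 2 -1.125 1.250
2 2 5.266 -0.156
3 -2 -10.111 1.301
4 -2 8.399 -2.398
5 -2 -9.444 1.860
6 -2 7.229 -2.175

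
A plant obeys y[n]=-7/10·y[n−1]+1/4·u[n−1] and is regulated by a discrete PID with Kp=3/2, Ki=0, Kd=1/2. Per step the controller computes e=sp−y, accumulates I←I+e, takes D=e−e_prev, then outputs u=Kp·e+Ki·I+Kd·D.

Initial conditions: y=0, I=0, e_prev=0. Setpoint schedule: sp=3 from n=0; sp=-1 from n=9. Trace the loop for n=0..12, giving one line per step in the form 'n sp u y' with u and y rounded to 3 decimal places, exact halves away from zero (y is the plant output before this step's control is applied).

(exact arithmetic carried between steps; '≈' marks a value shown rounded to 6 d.p. or computed from one; I and e_prev carry over from the previous line; the table rounds u and y to 3 d.p., halves away from zero)
n=0: y=0, sp=3, e=sp−y=3; I=3, D=e−e_prev=3; u=3/2·3+0·3+1/2·3=6; next y=-7/10·0+1/4·6=1.5
n=1: y=1.5, sp=3, e=sp−y=1.5; I=4.5, D=e−e_prev=-1.5; u=3/2·1.5+0·4.5+1/2·(-1.5)=1.5; next y=-7/10·1.5+1/4·1.5=-0.675
n=2: y=-0.675, sp=3, e=sp−y=3.675; I=8.175, D=e−e_prev=2.175; u=3/2·3.675+0·8.175+1/2·2.175=6.6; next y=-7/10·(-0.675)+1/4·6.6=2.1225
n=3: y=2.1225, sp=3, e=sp−y=0.8775; I=9.0525, D=e−e_prev=-2.7975; u=3/2·0.8775+0·9.0525+1/2·(-2.7975)=-0.0825; next y=-7/10·2.1225+1/4·(-0.0825)=-1.506375
n=4: y=-1.506375, sp=3, e=sp−y=4.506375; I=13.558875, D=e−e_prev=3.628875; u=3/2·4.506375+0·13.558875+1/2·3.628875=8.574; next y=-7/10·(-1.506375)+1/4·8.574≈3.197963
n=5: y≈3.197963, sp=3, e=sp−y≈-0.197963; I≈13.360913, D=e−e_prev≈-4.704338; u=3/2·(-0.197963)+0·13.360913+1/2·(-4.704338)≈-2.649113; next y=-7/10·3.197963+1/4·(-2.649113)≈-2.900852
n=6: y≈-2.900852, sp=3, e=sp−y≈5.900852; I≈19.261764, D=e−e_prev≈6.098814; u=3/2·5.900852+0·19.261764+1/2·6.098814≈11.900685; next y=-7/10·(-2.900852)+1/4·11.900685≈5.005768
n=7: y≈5.005768, sp=3, e=sp−y≈-2.005768; I≈17.255997, D=e−e_prev≈-7.906619; u=3/2·(-2.005768)+0·17.255997+1/2·(-7.906619)≈-6.961961; next y=-7/10·5.005768+1/4·(-6.961961)≈-5.244528
n=8: y≈-5.244528, sp=3, e=sp−y≈8.244528; I≈25.500524, D=e−e_prev≈10.250295; u=3/2·8.244528+0·25.500524+1/2·10.250295≈17.491939; next y=-7/10·(-5.244528)+1/4·17.491939≈8.044154
n=9: y≈8.044154, sp=-1, e=sp−y≈-9.044154; I≈16.456370, D=e−e_prev≈-17.288682; u=3/2·(-9.044154)+0·16.456370+1/2·(-17.288682)≈-22.210572; next y=-7/10·8.044154+1/4·(-22.210572)≈-11.183551
n=10: y≈-11.183551, sp=-1, e=sp−y≈10.183551; I≈26.639921, D=e−e_prev≈19.227705; u=3/2·10.183551+0·26.639921+1/2·19.227705≈24.889179; next y=-7/10·(-11.183551)+1/4·24.889179≈14.050780
n=11: y≈14.050780, sp=-1, e=sp−y≈-15.050780; I≈11.589141, D=e−e_prev≈-25.234331; u=3/2·(-15.050780)+0·11.589141+1/2·(-25.234331)≈-35.193336; next y=-7/10·14.050780+1/4·(-35.193336)≈-18.633880
n=12: y≈-18.633880, sp=-1, e=sp−y≈17.633880; I≈29.223021, D=e−e_prev≈32.684660; u=3/2·17.633880+0·29.223021+1/2·32.684660≈42.793150; next y=-7/10·(-18.633880)+1/4·42.793150≈23.742004

0 3 6.000 0.000
1 3 1.500 1.500
2 3 6.600 -0.675
3 3 -0.083 2.123
4 3 8.574 -1.506
5 3 -2.649 3.198
6 3 11.901 -2.901
7 3 -6.962 5.006
8 3 17.492 -5.245
9 -1 -22.211 8.044
10 -1 24.889 -11.184
11 -1 -35.193 14.051
12 -1 42.793 -18.634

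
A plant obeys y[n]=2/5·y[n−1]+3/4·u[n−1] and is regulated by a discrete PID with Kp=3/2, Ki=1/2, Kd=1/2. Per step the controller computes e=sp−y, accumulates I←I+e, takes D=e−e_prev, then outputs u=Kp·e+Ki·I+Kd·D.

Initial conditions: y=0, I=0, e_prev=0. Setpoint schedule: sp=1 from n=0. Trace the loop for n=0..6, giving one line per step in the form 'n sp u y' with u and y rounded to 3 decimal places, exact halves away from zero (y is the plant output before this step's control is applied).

0 1 2.500 0.000
1 1 -2.188 1.875
2 1 5.227 -0.891
3 1 -6.347 3.564
4 1 11.844 -3.335
5 1 -16.647 7.549
6 1 28.058 -9.466

(exact arithmetic carried between steps; '≈' marks a value shown rounded to 6 d.p. or computed from one; I and e_prev carry over from the previous line; the table rounds u and y to 3 d.p., halves away from zero)
n=0: y=0, sp=1, e=sp−y=1; I=1, D=e−e_prev=1; u=3/2·1+1/2·1+1/2·1=2.5; next y=2/5·0+3/4·2.5=1.875
n=1: y=1.875, sp=1, e=sp−y=-0.875; I=0.125, D=e−e_prev=-1.875; u=3/2·(-0.875)+1/2·0.125+1/2·(-1.875)=-2.1875; next y=2/5·1.875+3/4·(-2.1875)=-0.890625
n=2: y=-0.890625, sp=1, e=sp−y=1.890625; I=2.015625, D=e−e_prev=2.765625; u=3/2·1.890625+1/2·2.015625+1/2·2.765625≈5.226563; next y=2/5·(-0.890625)+3/4·5.226563≈3.563672
n=3: y≈3.563672, sp=1, e=sp−y≈-2.563672; I≈-0.548047, D=e−e_prev≈-4.454297; u=3/2·(-2.563672)+1/2·(-0.548047)+1/2·(-4.454297)≈-6.346680; next y=2/5·3.563672+3/4·(-6.346680)≈-3.334541
n=4: y≈-3.334541, sp=1, e=sp−y≈4.334541; I≈3.786494, D=e−e_prev≈6.898213; u=3/2·4.334541+1/2·3.786494+1/2·6.898213≈11.844165; next y=2/5·(-3.334541)+3/4·11.844165≈7.549307
n=5: y≈7.549307, sp=1, e=sp−y≈-6.549307; I≈-2.762813, D=e−e_prev≈-10.883848; u=3/2·(-6.549307)+1/2·(-2.762813)+1/2·(-10.883848)≈-16.647292; next y=2/5·7.549307+3/4·(-16.647292)≈-9.465746
n=6: y≈-9.465746, sp=1, e=sp−y≈10.465746; I≈7.702933, D=e−e_prev≈17.015053; u=3/2·10.465746+1/2·7.702933+1/2·17.015053≈28.057612; next y=2/5·(-9.465746)+3/4·28.057612≈17.256911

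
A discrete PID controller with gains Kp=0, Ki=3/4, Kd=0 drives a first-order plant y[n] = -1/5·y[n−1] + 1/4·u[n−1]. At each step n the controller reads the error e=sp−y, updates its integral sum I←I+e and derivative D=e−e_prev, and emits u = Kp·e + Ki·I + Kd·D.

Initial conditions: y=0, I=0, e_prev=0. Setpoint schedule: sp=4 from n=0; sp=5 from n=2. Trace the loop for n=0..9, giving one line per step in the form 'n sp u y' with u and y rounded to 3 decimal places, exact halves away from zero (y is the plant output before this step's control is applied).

(exact arithmetic carried between steps; '≈' marks a value shown rounded to 6 d.p. or computed from one; I and e_prev carry over from the previous line; the table rounds u and y to 3 d.p., halves away from zero)
n=0: y=0, sp=4, e=sp−y=4; I=4, D=e−e_prev=4; u=0·4+3/4·4+0·4=3; next y=-1/5·0+1/4·3=0.75
n=1: y=0.75, sp=4, e=sp−y=3.25; I=7.25, D=e−e_prev=-0.75; u=0·3.25+3/4·7.25+0·(-0.75)=5.4375; next y=-1/5·0.75+1/4·5.4375=1.209375
n=2: y=1.209375, sp=5, e=sp−y=3.790625; I=11.040625, D=e−e_prev=0.540625; u=0·3.790625+3/4·11.040625+0·0.540625≈8.280469; next y=-1/5·1.209375+1/4·8.280469≈1.828242
n=3: y≈1.828242, sp=5, e=sp−y≈3.171758; I≈14.212383, D=e−e_prev≈-0.618867; u=0·3.171758+3/4·14.212383+0·(-0.618867)≈10.659287; next y=-1/5·1.828242+1/4·10.659287≈2.299173
n=4: y≈2.299173, sp=5, e=sp−y≈2.700827; I≈16.913209, D=e−e_prev≈-0.470931; u=0·2.700827+3/4·16.913209+0·(-0.470931)≈12.684907; next y=-1/5·2.299173+1/4·12.684907≈2.711392
n=5: y≈2.711392, sp=5, e=sp−y≈2.288608; I≈19.201817, D=e−e_prev≈-0.412219; u=0·2.288608+3/4·19.201817+0·(-0.412219)≈14.401363; next y=-1/5·2.711392+1/4·14.401363≈3.058062
n=6: y≈3.058062, sp=5, e=sp−y≈1.941938; I≈21.143755, D=e−e_prev≈-0.346670; u=0·1.941938+3/4·21.143755+0·(-0.346670)≈15.857816; next y=-1/5·3.058062+1/4·15.857816≈3.352842
n=7: y≈3.352842, sp=5, e=sp−y≈1.647158; I≈22.790913, D=e−e_prev≈-0.294779; u=0·1.647158+3/4·22.790913+0·(-0.294779)≈17.093185; next y=-1/5·3.352842+1/4·17.093185≈3.602728
n=8: y≈3.602728, sp=5, e=sp−y≈1.397272; I≈24.188185, D=e−e_prev≈-0.249886; u=0·1.397272+3/4·24.188185+0·(-0.249886)≈18.141139; next y=-1/5·3.602728+1/4·18.141139≈3.814739
n=9: y≈3.814739, sp=5, e=sp−y≈1.185261; I≈25.373446, D=e−e_prev≈-0.212011; u=0·1.185261+3/4·25.373446+0·(-0.212011)≈19.030085; next y=-1/5·3.814739+1/4·19.030085≈3.994573

0 4 3.000 0.000
1 4 5.438 0.750
2 5 8.280 1.209
3 5 10.659 1.828
4 5 12.685 2.299
5 5 14.401 2.711
6 5 15.858 3.058
7 5 17.093 3.353
8 5 18.141 3.603
9 5 19.030 3.815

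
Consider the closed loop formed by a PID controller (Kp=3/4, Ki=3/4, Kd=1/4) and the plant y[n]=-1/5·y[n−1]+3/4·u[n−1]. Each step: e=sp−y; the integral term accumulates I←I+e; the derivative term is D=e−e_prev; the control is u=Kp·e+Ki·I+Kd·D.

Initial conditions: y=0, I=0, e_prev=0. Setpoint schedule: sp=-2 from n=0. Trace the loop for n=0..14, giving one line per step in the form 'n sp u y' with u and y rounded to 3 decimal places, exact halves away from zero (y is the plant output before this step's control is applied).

(exact arithmetic carried between steps; '≈' marks a value shown rounded to 6 d.p. or computed from one; I and e_prev carry over from the previous line; the table rounds u and y to 3 d.p., halves away from zero)
n=0: y=0, sp=-2, e=sp−y=-2; I=-2, D=e−e_prev=-2; u=3/4·(-2)+3/4·(-2)+1/4·(-2)=-3.5; next y=-1/5·0+3/4·(-3.5)=-2.625
n=1: y=-2.625, sp=-2, e=sp−y=0.625; I=-1.375, D=e−e_prev=2.625; u=3/4·0.625+3/4·(-1.375)+1/4·2.625=0.09375; next y=-1/5·(-2.625)+3/4·0.09375≈0.595313
n=2: y≈0.595313, sp=-2, e=sp−y≈-2.595313; I≈-3.970313, D=e−e_prev≈-3.220313; u=3/4·(-2.595313)+3/4·(-3.970313)+1/4·(-3.220313)≈-5.729297; next y=-1/5·0.595313+3/4·(-5.729297)≈-4.416035
n=3: y≈-4.416035, sp=-2, e=sp−y≈2.416035; I≈-1.554277, D=e−e_prev≈5.011348; u=3/4·2.416035+3/4·(-1.554277)+1/4·5.011348≈1.899155; next y=-1/5·(-4.416035)+3/4·1.899155≈2.307573
n=4: y≈2.307573, sp=-2, e=sp−y≈-4.307573; I≈-5.861851, D=e−e_prev≈-6.723609; u=3/4·(-4.307573)+3/4·(-5.861851)+1/4·(-6.723609)≈-9.307970; next y=-1/5·2.307573+3/4·(-9.307970)≈-7.442492
n=5: y≈-7.442492, sp=-2, e=sp−y≈5.442492; I≈-0.419358, D=e−e_prev≈9.750066; u=3/4·5.442492+3/4·(-0.419358)+1/4·9.750066≈6.204867; next y=-1/5·(-7.442492)+3/4·6.204867≈6.142149
n=6: y≈6.142149, sp=-2, e=sp−y≈-8.142149; I≈-8.561507, D=e−e_prev≈-13.584641; u=3/4·(-8.142149)+3/4·(-8.561507)+1/4·(-13.584641)≈-15.923902; next y=-1/5·6.142149+3/4·(-15.923902)≈-13.171357
n=7: y≈-13.171357, sp=-2, e=sp−y≈11.171357; I≈2.609849, D=e−e_prev≈19.313505; u=3/4·11.171357+3/4·2.609849+1/4·19.313505≈15.164281; next y=-1/5·(-13.171357)+3/4·15.164281≈14.007482
n=8: y≈14.007482, sp=-2, e=sp−y≈-16.007482; I≈-13.397633, D=e−e_prev≈-27.178838; u=3/4·(-16.007482)+3/4·(-13.397633)+1/4·(-27.178838)≈-28.848545; next y=-1/5·14.007482+3/4·(-28.848545)≈-24.437905
n=9: y≈-24.437905, sp=-2, e=sp−y≈22.437905; I≈9.040273, D=e−e_prev≈38.445387; u=3/4·22.437905+3/4·9.040273+1/4·38.445387≈33.219981; next y=-1/5·(-24.437905)+3/4·33.219981≈29.802566
n=10: y≈29.802566, sp=-2, e=sp−y≈-31.802566; I≈-22.762294, D=e−e_prev≈-54.240472; u=3/4·(-31.802566)+3/4·(-22.762294)+1/4·(-54.240472)≈-54.483763; next y=-1/5·29.802566+3/4·(-54.483763)≈-46.823336
n=11: y≈-46.823336, sp=-2, e=sp−y≈44.823336; I≈22.061042, D=e−e_prev≈76.625902; u=3/4·44.823336+3/4·22.061042+1/4·76.625902≈69.319759; next y=-1/5·(-46.823336)+3/4·69.319759≈61.354486
n=12: y≈61.354486, sp=-2, e=sp−y≈-63.354486; I≈-41.293444, D=e−e_prev≈-108.177822; u=3/4·(-63.354486)+3/4·(-41.293444)+1/4·(-108.177822)≈-105.530403; next y=-1/5·61.354486+3/4·(-105.530403)≈-91.418700
n=13: y≈-91.418700, sp=-2, e=sp−y≈89.418700; I≈48.125255, D=e−e_prev≈152.773186; u=3/4·89.418700+3/4·48.125255+1/4·152.773186≈141.351263; next y=-1/5·(-91.418700)+3/4·141.351263≈124.297187
n=14: y≈124.297187, sp=-2, e=sp−y≈-126.297187; I≈-78.171931, D=e−e_prev≈-215.715886; u=3/4·(-126.297187)+3/4·(-78.171931)+1/4·(-215.715886)≈-207.280810; next y=-1/5·124.297187+3/4·(-207.280810)≈-180.320045

0 -2 -3.500 0.000
1 -2 0.094 -2.625
2 -2 -5.729 0.595
3 -2 1.899 -4.416
4 -2 -9.308 2.308
5 -2 6.205 -7.442
6 -2 -15.924 6.142
7 -2 15.164 -13.171
8 -2 -28.849 14.007
9 -2 33.220 -24.438
10 -2 -54.484 29.803
11 -2 69.320 -46.823
12 -2 -105.530 61.354
13 -2 141.351 -91.419
14 -2 -207.281 124.297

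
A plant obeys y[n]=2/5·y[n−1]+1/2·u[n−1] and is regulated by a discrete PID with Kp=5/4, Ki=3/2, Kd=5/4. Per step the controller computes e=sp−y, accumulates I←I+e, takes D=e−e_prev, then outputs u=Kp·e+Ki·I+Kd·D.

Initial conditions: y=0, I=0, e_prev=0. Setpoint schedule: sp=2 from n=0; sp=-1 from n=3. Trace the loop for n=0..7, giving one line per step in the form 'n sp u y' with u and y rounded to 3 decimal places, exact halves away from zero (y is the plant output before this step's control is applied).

(exact arithmetic carried between steps; '≈' marks a value shown rounded to 6 d.p. or computed from one; I and e_prev carry over from the previous line; the table rounds u and y to 3 d.p., halves away from zero)
n=0: y=0, sp=2, e=sp−y=2; I=2, D=e−e_prev=2; u=5/4·2+3/2·2+5/4·2=8; next y=2/5·0+1/2·8=4
n=1: y=4, sp=2, e=sp−y=-2; I=0, D=e−e_prev=-4; u=5/4·(-2)+3/2·0+5/4·(-4)=-7.5; next y=2/5·4+1/2·(-7.5)=-2.15
n=2: y=-2.15, sp=2, e=sp−y=4.15; I=4.15, D=e−e_prev=6.15; u=5/4·4.15+3/2·4.15+5/4·6.15=19.1; next y=2/5·(-2.15)+1/2·19.1=8.69
n=3: y=8.69, sp=-1, e=sp−y=-9.69; I=-5.54, D=e−e_prev=-13.84; u=5/4·(-9.69)+3/2·(-5.54)+5/4·(-13.84)=-37.7225; next y=2/5·8.69+1/2·(-37.7225)=-15.38525
n=4: y=-15.38525, sp=-1, e=sp−y=14.38525; I=8.84525, D=e−e_prev=24.07525; u=5/4·14.38525+3/2·8.84525+5/4·24.07525=61.3435; next y=2/5·(-15.38525)+1/2·61.3435=24.51765
n=5: y=24.51765, sp=-1, e=sp−y=-25.51765; I=-16.6724, D=e−e_prev=-39.9029; u=5/4·(-25.51765)+3/2·(-16.6724)+5/4·(-39.9029)≈-106.784288; next y=2/5·24.51765+1/2·(-106.784288)≈-43.585084
n=6: y≈-43.585084, sp=-1, e=sp−y≈42.585084; I≈25.912684, D=e−e_prev≈68.102734; u=5/4·42.585084+3/2·25.912684+5/4·68.102734≈177.228798; next y=2/5·(-43.585084)+1/2·177.228798≈71.180365
n=7: y≈71.180365, sp=-1, e=sp−y≈-72.180365; I≈-46.267682, D=e−e_prev≈-114.765449; u=5/4·(-72.180365)+3/2·(-46.267682)+5/4·(-114.765449)≈-303.083790; next y=2/5·71.180365+1/2·(-303.083790)≈-123.069749

0 2 8.000 0.000
1 2 -7.500 4.000
2 2 19.100 -2.150
3 -1 -37.723 8.690
4 -1 61.344 -15.385
5 -1 -106.784 24.518
6 -1 177.229 -43.585
7 -1 -303.084 71.180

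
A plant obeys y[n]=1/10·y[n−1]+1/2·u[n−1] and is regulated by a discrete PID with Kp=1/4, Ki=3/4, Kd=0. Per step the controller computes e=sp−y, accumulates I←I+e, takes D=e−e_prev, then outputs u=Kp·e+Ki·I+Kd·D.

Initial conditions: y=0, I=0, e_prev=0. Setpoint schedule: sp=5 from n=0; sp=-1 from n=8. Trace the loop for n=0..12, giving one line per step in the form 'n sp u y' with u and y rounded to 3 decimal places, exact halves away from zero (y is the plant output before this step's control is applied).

0 5 5.000 0.000
1 5 6.250 2.500
2 5 7.250 3.375
3 5 7.881 3.963
4 5 8.285 4.337
5 5 8.543 4.576
6 5 8.708 4.729
7 5 8.813 4.827
8 -1 2.881 4.889
9 -1 1.424 1.929
10 -1 0.251 0.905
11 -1 -0.489 0.216
12 -1 -0.962 -0.223

(exact arithmetic carried between steps; '≈' marks a value shown rounded to 6 d.p. or computed from one; I and e_prev carry over from the previous line; the table rounds u and y to 3 d.p., halves away from zero)
n=0: y=0, sp=5, e=sp−y=5; I=5, D=e−e_prev=5; u=1/4·5+3/4·5+0·5=5; next y=1/10·0+1/2·5=2.5
n=1: y=2.5, sp=5, e=sp−y=2.5; I=7.5, D=e−e_prev=-2.5; u=1/4·2.5+3/4·7.5+0·(-2.5)=6.25; next y=1/10·2.5+1/2·6.25=3.375
n=2: y=3.375, sp=5, e=sp−y=1.625; I=9.125, D=e−e_prev=-0.875; u=1/4·1.625+3/4·9.125+0·(-0.875)=7.25; next y=1/10·3.375+1/2·7.25=3.9625
n=3: y=3.9625, sp=5, e=sp−y=1.0375; I=10.1625, D=e−e_prev=-0.5875; u=1/4·1.0375+3/4·10.1625+0·(-0.5875)=7.88125; next y=1/10·3.9625+1/2·7.88125=4.336875
n=4: y=4.336875, sp=5, e=sp−y=0.663125; I=10.825625, D=e−e_prev=-0.374375; u=1/4·0.663125+3/4·10.825625+0·(-0.374375)=8.285; next y=1/10·4.336875+1/2·8.285≈4.576188
n=5: y≈4.576188, sp=5, e=sp−y≈0.423813; I≈11.249438, D=e−e_prev≈-0.239313; u=1/4·0.423813+3/4·11.249438+0·(-0.239313)≈8.543031; next y=1/10·4.576188+1/2·8.543031≈4.729134
n=6: y≈4.729134, sp=5, e=sp−y≈0.270866; I≈11.520303, D=e−e_prev≈-0.152947; u=1/4·0.270866+3/4·11.520303+0·(-0.152947)≈8.707944; next y=1/10·4.729134+1/2·8.707944≈4.826885
n=7: y≈4.826885, sp=5, e=sp−y≈0.173115; I≈11.693418, D=e−e_prev≈-0.097751; u=1/4·0.173115+3/4·11.693418+0·(-0.097751)≈8.813342; next y=1/10·4.826885+1/2·8.813342≈4.889360
n=8: y≈4.889360, sp=-1, e=sp−y≈-5.889360; I≈5.804058, D=e−e_prev≈-6.062474; u=1/4·(-5.889360)+3/4·5.804058+0·(-6.062474)≈2.880704; next y=1/10·4.889360+1/2·2.880704≈1.929288
n=9: y≈1.929288, sp=-1, e=sp−y≈-2.929288; I≈2.874770, D=e−e_prev≈2.960072; u=1/4·(-2.929288)+3/4·2.874770+0·2.960072≈1.423756; next y=1/10·1.929288+1/2·1.423756≈0.904807
n=10: y≈0.904807, sp=-1, e=sp−y≈-1.904807; I≈0.969964, D=e−e_prev≈1.024481; u=1/4·(-1.904807)+3/4·0.969964+0·1.024481≈0.251271; next y=1/10·0.904807+1/2·0.251271≈0.216116
n=11: y≈0.216116, sp=-1, e=sp−y≈-1.216116; I≈-0.246153, D=e−e_prev≈0.688690; u=1/4·(-1.216116)+3/4·(-0.246153)+0·0.688690≈-0.488643; next y=1/10·0.216116+1/2·(-0.488643)≈-0.222710
n=12: y≈-0.222710, sp=-1, e=sp−y≈-0.777290; I≈-1.023442, D=e−e_prev≈0.438826; u=1/4·(-0.777290)+3/4·(-1.023442)+0·0.438826≈-0.961904; next y=1/10·(-0.222710)+1/2·(-0.961904)≈-0.503223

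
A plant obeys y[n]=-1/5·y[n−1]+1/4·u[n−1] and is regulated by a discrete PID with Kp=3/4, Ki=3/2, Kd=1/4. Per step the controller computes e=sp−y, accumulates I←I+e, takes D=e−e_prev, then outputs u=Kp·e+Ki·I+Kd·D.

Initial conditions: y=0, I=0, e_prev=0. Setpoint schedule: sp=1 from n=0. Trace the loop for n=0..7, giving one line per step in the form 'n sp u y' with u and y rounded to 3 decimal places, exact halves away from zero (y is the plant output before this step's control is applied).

0 1 2.500 0.000
1 1 2.188 0.625
2 1 3.414 0.422
3 1 3.362 0.769
4 1 4.001 0.687
5 1 4.010 0.863
6 1 4.342 0.830
7 1 4.365 0.920

(exact arithmetic carried between steps; '≈' marks a value shown rounded to 6 d.p. or computed from one; I and e_prev carry over from the previous line; the table rounds u and y to 3 d.p., halves away from zero)
n=0: y=0, sp=1, e=sp−y=1; I=1, D=e−e_prev=1; u=3/4·1+3/2·1+1/4·1=2.5; next y=-1/5·0+1/4·2.5=0.625
n=1: y=0.625, sp=1, e=sp−y=0.375; I=1.375, D=e−e_prev=-0.625; u=3/4·0.375+3/2·1.375+1/4·(-0.625)=2.1875; next y=-1/5·0.625+1/4·2.1875=0.421875
n=2: y=0.421875, sp=1, e=sp−y=0.578125; I=1.953125, D=e−e_prev=0.203125; u=3/4·0.578125+3/2·1.953125+1/4·0.203125≈3.414063; next y=-1/5·0.421875+1/4·3.414063≈0.769141
n=3: y≈0.769141, sp=1, e=sp−y≈0.230859; I≈2.183984, D=e−e_prev≈-0.347266; u=3/4·0.230859+3/2·2.183984+1/4·(-0.347266)≈3.362305; next y=-1/5·0.769141+1/4·3.362305≈0.686748
n=4: y≈0.686748, sp=1, e=sp−y≈0.313252; I≈2.497236, D=e−e_prev≈0.082393; u=3/4·0.313252+3/2·2.497236+1/4·0.082393≈4.001392; next y=-1/5·0.686748+1/4·4.001392≈0.862998
n=5: y≈0.862998, sp=1, e=sp−y≈0.137002; I≈2.634238, D=e−e_prev≈-0.176250; u=3/4·0.137002+3/2·2.634238+1/4·(-0.176250)≈4.010046; next y=-1/5·0.862998+1/4·4.010046≈0.829912
n=6: y≈0.829912, sp=1, e=sp−y≈0.170088; I≈2.804326, D=e−e_prev≈0.033087; u=3/4·0.170088+3/2·2.804326+1/4·0.033087≈4.342327; next y=-1/5·0.829912+1/4·4.342327≈0.919599
n=7: y≈0.919599, sp=1, e=sp−y≈0.080401; I≈2.884727, D=e−e_prev≈-0.089688; u=3/4·0.080401+3/2·2.884727+1/4·(-0.089688)≈4.364969; next y=-1/5·0.919599+1/4·4.364969≈0.907322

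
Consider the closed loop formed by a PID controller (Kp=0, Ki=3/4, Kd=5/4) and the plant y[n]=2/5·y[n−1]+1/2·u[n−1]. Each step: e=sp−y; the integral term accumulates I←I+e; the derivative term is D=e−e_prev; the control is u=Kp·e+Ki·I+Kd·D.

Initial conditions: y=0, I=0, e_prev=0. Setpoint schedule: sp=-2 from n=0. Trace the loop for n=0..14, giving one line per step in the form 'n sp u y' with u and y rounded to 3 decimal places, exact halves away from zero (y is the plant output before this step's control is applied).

0 -2 -4.000 0.000
1 -2 1.000 -2.000
2 -2 -4.900 -0.300
3 -2 0.490 -2.570
4 -2 -5.494 -0.783
5 -2 0.381 -3.060
6 -2 -5.724 -1.033
7 -2 0.569 -3.275
8 -2 -5.776 -1.026
9 -2 0.850 -3.298
10 -2 -5.825 -0.894
11 -2 1.103 -3.270
12 -2 -5.941 -0.757
13 -2 1.301 -3.273
14 -2 -6.119 -0.659

(exact arithmetic carried between steps; '≈' marks a value shown rounded to 6 d.p. or computed from one; I and e_prev carry over from the previous line; the table rounds u and y to 3 d.p., halves away from zero)
n=0: y=0, sp=-2, e=sp−y=-2; I=-2, D=e−e_prev=-2; u=0·(-2)+3/4·(-2)+5/4·(-2)=-4; next y=2/5·0+1/2·(-4)=-2
n=1: y=-2, sp=-2, e=sp−y=0; I=-2, D=e−e_prev=2; u=0·0+3/4·(-2)+5/4·2=1; next y=2/5·(-2)+1/2·1=-0.3
n=2: y=-0.3, sp=-2, e=sp−y=-1.7; I=-3.7, D=e−e_prev=-1.7; u=0·(-1.7)+3/4·(-3.7)+5/4·(-1.7)=-4.9; next y=2/5·(-0.3)+1/2·(-4.9)=-2.57
n=3: y=-2.57, sp=-2, e=sp−y=0.57; I=-3.13, D=e−e_prev=2.27; u=0·0.57+3/4·(-3.13)+5/4·2.27=0.49; next y=2/5·(-2.57)+1/2·0.49=-0.783
n=4: y=-0.783, sp=-2, e=sp−y=-1.217; I=-4.347, D=e−e_prev=-1.787; u=0·(-1.217)+3/4·(-4.347)+5/4·(-1.787)=-5.494; next y=2/5·(-0.783)+1/2·(-5.494)=-3.0602
n=5: y=-3.0602, sp=-2, e=sp−y=1.0602; I=-3.2868, D=e−e_prev=2.2772; u=0·1.0602+3/4·(-3.2868)+5/4·2.2772=0.3814; next y=2/5·(-3.0602)+1/2·0.3814=-1.03338
n=6: y=-1.03338, sp=-2, e=sp−y=-0.96662; I=-4.25342, D=e−e_prev=-2.02682; u=0·(-0.96662)+3/4·(-4.25342)+5/4·(-2.02682)=-5.72359; next y=2/5·(-1.03338)+1/2·(-5.72359)=-3.275147
n=7: y=-3.275147, sp=-2, e=sp−y=1.275147; I=-2.978273, D=e−e_prev=2.241767; u=0·1.275147+3/4·(-2.978273)+5/4·2.241767=0.568504; next y=2/5·(-3.275147)+1/2·0.568504≈-1.025807
n=8: y≈-1.025807, sp=-2, e=sp−y≈-0.974193; I≈-3.952466, D=e−e_prev≈-2.249340; u=0·(-0.974193)+3/4·(-3.952466)+5/4·(-2.249340)≈-5.776025; next y=2/5·(-1.025807)+1/2·(-5.776025)≈-3.298335
n=9: y≈-3.298335, sp=-2, e=sp−y≈1.298335; I≈-2.654131, D=e−e_prev≈2.272528; u=0·1.298335+3/4·(-2.654131)+5/4·2.272528≈0.850062; next y=2/5·(-3.298335)+1/2·0.850062≈-0.894303
n=10: y≈-0.894303, sp=-2, e=sp−y≈-1.105697; I≈-3.759828, D=e−e_prev≈-2.404032; u=0·(-1.105697)+3/4·(-3.759828)+5/4·(-2.404032)≈-5.824911; next y=2/5·(-0.894303)+1/2·(-5.824911)≈-3.270177
n=11: y≈-3.270177, sp=-2, e=sp−y≈1.270177; I≈-2.489651, D=e−e_prev≈2.375874; u=0·1.270177+3/4·(-2.489651)+5/4·2.375874≈1.102604; next y=2/5·(-3.270177)+1/2·1.102604≈-0.756769
n=12: y≈-0.756769, sp=-2, e=sp−y≈-1.243231; I≈-3.732882, D=e−e_prev≈-2.513408; u=0·(-1.243231)+3/4·(-3.732882)+5/4·(-2.513408)≈-5.941422; next y=2/5·(-0.756769)+1/2·(-5.941422)≈-3.273418
n=13: y≈-3.273418, sp=-2, e=sp−y≈1.273418; I≈-2.459464, D=e−e_prev≈2.516650; u=0·1.273418+3/4·(-2.459464)+5/4·2.516650≈1.301214; next y=2/5·(-3.273418)+1/2·1.301214≈-0.658760
n=14: y≈-0.658760, sp=-2, e=sp−y≈-1.341240; I≈-3.800704, D=e−e_prev≈-2.614658; u=0·(-1.341240)+3/4·(-3.800704)+5/4·(-2.614658)≈-6.118850; next y=2/5·(-0.658760)+1/2·(-6.118850)≈-3.322929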